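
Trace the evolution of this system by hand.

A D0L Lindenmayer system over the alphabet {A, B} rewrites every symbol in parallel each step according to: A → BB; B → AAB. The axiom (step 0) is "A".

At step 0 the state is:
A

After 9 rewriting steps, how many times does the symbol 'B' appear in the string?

2330

gen 0: A
gen 1: BB
gen 2: AABAAB
gen 3: BBBBAABBBBBAAB
gen 4: AABAABAABAABBBBBAABAABAABAABAABBBBBAAB
gen 5: BBBBAABBBBBAABBBBBAABBBBBAABAABAABAABAABBBBBAABBBBBAABBBBBAABBBBBAABBBBBAABAABAABAABAABBBBBAAB
gen 6: AABAABAABAABBBBBAABAABAABAABAABBBBBAABAABAABAABAABBBBBAABA…BAABBBBBAABBBBBAABBBBBAABBBBBAABBBBBAABAABAABAABAABBBBBAAB  (len 246)
gen 7: BBBBAABBBBBAABBBBBAABBBBBAABAABAABAABAABBBBBAABBBBBAABBBBB…BAABBBBBAABBBBBAABBBBBAABBBBBAABBBBBAABAABAABAABAABBBBBAAB  (len 622)
gen 8: AABAABAABAABBBBBAABAABAABAABAABBBBBAABAABAABAABAABBBBBAABA…BAABBBBBAABBBBBAABBBBBAABBBBBAABBBBBAABAABAABAABAABBBBBAAB  (len 1606)
gen 9: BBBBAABBBBBAABBBBBAABBBBBAABAABAABAABAABBBBBAABBBBBAABBBBB…BAABBBBBAABBBBBAABBBBBAABBBBBAABBBBBAABAABAABAABAABBBBBAAB  (len 4094)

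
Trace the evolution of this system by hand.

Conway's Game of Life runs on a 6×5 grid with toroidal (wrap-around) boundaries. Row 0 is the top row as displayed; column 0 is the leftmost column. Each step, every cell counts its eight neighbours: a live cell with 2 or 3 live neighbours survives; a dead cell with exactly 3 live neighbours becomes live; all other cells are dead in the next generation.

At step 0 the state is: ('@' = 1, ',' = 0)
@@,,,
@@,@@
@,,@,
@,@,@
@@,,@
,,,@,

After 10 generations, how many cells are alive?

2

[0] @@,,,
@@,@@
@,,@,
@,@,@
@@,,@
,,,@,
[1] ,@,@,
,,,@,
,,,,,
,,@,,
,@@,,
,,@,,
[2] ,,,@,
,,@,,
,,,,,
,@@,,
,@@@,
,,,@,
[3] ,,@@,
,,,,,
,@@,,
,@,@,
,@,@,
,,,@@
[4] ,,@@@
,@,@,
,@@,,
@@,@,
@,,@,
,,,,@
[5] @,@,@
@@,,@
,,,@@
@,,@,
@@@@,
@,@,,
[6] ,,@,,
,@@,,
,@@@,
@,,,,
@,,@,
,,,,,
[7] ,@@,,
,,,,,
@,,@,
@,,@,
,,,,@
,,,,,
[8] ,,,,,
,@@,,
,,,,,
@,,@,
,,,,@
,,,,,
[9] ,,,,,
,,,,,
,@@,,
,,,,@
,,,,@
,,,,,
[10] ,,,,,
,,,,,
,,,,,
@,,@,
,,,,,
,,,,,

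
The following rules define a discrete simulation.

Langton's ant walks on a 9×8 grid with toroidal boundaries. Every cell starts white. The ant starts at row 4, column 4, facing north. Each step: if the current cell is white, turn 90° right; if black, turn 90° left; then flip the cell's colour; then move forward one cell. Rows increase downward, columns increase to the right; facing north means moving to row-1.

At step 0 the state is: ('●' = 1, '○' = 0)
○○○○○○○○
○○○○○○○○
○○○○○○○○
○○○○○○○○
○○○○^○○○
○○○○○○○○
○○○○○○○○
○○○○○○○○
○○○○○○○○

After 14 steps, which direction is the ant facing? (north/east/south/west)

gen 0: ○○○○○○○○
○○○○○○○○
○○○○○○○○
○○○○○○○○
○○○○^○○○
○○○○○○○○
○○○○○○○○
○○○○○○○○
○○○○○○○○
gen 1: ○○○○○○○○
○○○○○○○○
○○○○○○○○
○○○○○○○○
○○○○●>○○
○○○○○○○○
○○○○○○○○
○○○○○○○○
○○○○○○○○
gen 2: ○○○○○○○○
○○○○○○○○
○○○○○○○○
○○○○○○○○
○○○○●●○○
○○○○○v○○
○○○○○○○○
○○○○○○○○
○○○○○○○○
gen 3: ○○○○○○○○
○○○○○○○○
○○○○○○○○
○○○○○○○○
○○○○●●○○
○○○○<●○○
○○○○○○○○
○○○○○○○○
○○○○○○○○
gen 4: ○○○○○○○○
○○○○○○○○
○○○○○○○○
○○○○○○○○
○○○○^●○○
○○○○●●○○
○○○○○○○○
○○○○○○○○
○○○○○○○○
gen 5: ○○○○○○○○
○○○○○○○○
○○○○○○○○
○○○○○○○○
○○○<○●○○
○○○○●●○○
○○○○○○○○
○○○○○○○○
○○○○○○○○
gen 6: ○○○○○○○○
○○○○○○○○
○○○○○○○○
○○○^○○○○
○○○●○●○○
○○○○●●○○
○○○○○○○○
○○○○○○○○
○○○○○○○○
gen 7: ○○○○○○○○
○○○○○○○○
○○○○○○○○
○○○●>○○○
○○○●○●○○
○○○○●●○○
○○○○○○○○
○○○○○○○○
○○○○○○○○
gen 8: ○○○○○○○○
○○○○○○○○
○○○○○○○○
○○○●●○○○
○○○●v●○○
○○○○●●○○
○○○○○○○○
○○○○○○○○
○○○○○○○○
gen 9: ○○○○○○○○
○○○○○○○○
○○○○○○○○
○○○●●○○○
○○○<●●○○
○○○○●●○○
○○○○○○○○
○○○○○○○○
○○○○○○○○
gen 10: ○○○○○○○○
○○○○○○○○
○○○○○○○○
○○○●●○○○
○○○○●●○○
○○○v●●○○
○○○○○○○○
○○○○○○○○
○○○○○○○○
gen 11: ○○○○○○○○
○○○○○○○○
○○○○○○○○
○○○●●○○○
○○○○●●○○
○○<●●●○○
○○○○○○○○
○○○○○○○○
○○○○○○○○
gen 12: ○○○○○○○○
○○○○○○○○
○○○○○○○○
○○○●●○○○
○○^○●●○○
○○●●●●○○
○○○○○○○○
○○○○○○○○
○○○○○○○○
gen 13: ○○○○○○○○
○○○○○○○○
○○○○○○○○
○○○●●○○○
○○●>●●○○
○○●●●●○○
○○○○○○○○
○○○○○○○○
○○○○○○○○
gen 14: ○○○○○○○○
○○○○○○○○
○○○○○○○○
○○○●●○○○
○○●●●●○○
○○●v●●○○
○○○○○○○○
○○○○○○○○
○○○○○○○○

south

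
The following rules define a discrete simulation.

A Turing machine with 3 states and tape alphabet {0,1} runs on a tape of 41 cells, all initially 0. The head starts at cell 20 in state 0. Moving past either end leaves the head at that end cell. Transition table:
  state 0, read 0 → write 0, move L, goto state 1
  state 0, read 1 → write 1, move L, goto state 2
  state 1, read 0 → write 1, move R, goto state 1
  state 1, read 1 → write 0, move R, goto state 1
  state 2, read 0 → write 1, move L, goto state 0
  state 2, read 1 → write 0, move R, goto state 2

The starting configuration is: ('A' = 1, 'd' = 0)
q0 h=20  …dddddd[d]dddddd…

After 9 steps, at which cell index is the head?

27

k=0  q0 h=20  …dddddd[d]dddddd…
k=1  q1 h=19  …dddddd[d]dddddd…
k=2  q1 h=20  …dddddA[d]dddddd…
k=3  q1 h=21  …ddddAA[d]dddddd…
k=4  q1 h=22  …dddAAA[d]dddddd…
k=5  q1 h=23  …ddAAAA[d]dddddd…
k=6  q1 h=24  …dAAAAA[d]dddddd…
k=7  q1 h=25  …AAAAAA[d]dddddd…
k=8  q1 h=26  …AAAAAA[d]dddddd…
k=9  q1 h=27  …AAAAAA[d]dddddd…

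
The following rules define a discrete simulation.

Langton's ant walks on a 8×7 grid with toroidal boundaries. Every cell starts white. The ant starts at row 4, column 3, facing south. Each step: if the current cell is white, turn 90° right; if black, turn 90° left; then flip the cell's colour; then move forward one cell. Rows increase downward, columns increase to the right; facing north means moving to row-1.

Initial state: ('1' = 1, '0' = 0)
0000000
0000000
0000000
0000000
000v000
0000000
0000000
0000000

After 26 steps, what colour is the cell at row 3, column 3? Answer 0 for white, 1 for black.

0

step 0: 0000000
0000000
0000000
0000000
000v000
0000000
0000000
0000000
step 1: 0000000
0000000
0000000
0000000
00<1000
0000000
0000000
0000000
step 2: 0000000
0000000
0000000
00^0000
0011000
0000000
0000000
0000000
step 3: 0000000
0000000
0000000
001>000
0011000
0000000
0000000
0000000
step 4: 0000000
0000000
0000000
0011000
001v000
0000000
0000000
0000000
step 5: 0000000
0000000
0000000
0011000
0010>00
0000000
0000000
0000000
step 6: 0000000
0000000
0000000
0011000
0010100
0000v00
0000000
0000000
step 7: 0000000
0000000
0000000
0011000
0010100
000<100
0000000
0000000
step 8: 0000000
0000000
0000000
0011000
001^100
0001100
0000000
0000000
step 9: 0000000
0000000
0000000
0011000
0011>00
0001100
0000000
0000000
step 10: 0000000
0000000
0000000
0011^00
0011000
0001100
0000000
0000000
step 11: 0000000
0000000
0000000
00111>0
0011000
0001100
0000000
0000000
step 12: 0000000
0000000
0000000
0011110
00110v0
0001100
0000000
0000000
step 13: 0000000
0000000
0000000
0011110
0011<10
0001100
0000000
0000000
step 14: 0000000
0000000
0000000
0011^10
0011110
0001100
0000000
0000000
step 15: 0000000
0000000
0000000
001<010
0011110
0001100
0000000
0000000
step 16: 0000000
0000000
0000000
0010010
001v110
0001100
0000000
0000000
step 17: 0000000
0000000
0000000
0010010
0010>10
0001100
0000000
0000000
step 18: 0000000
0000000
0000000
0010^10
0010010
0001100
0000000
0000000
step 19: 0000000
0000000
0000000
00101>0
0010010
0001100
0000000
0000000
step 20: 0000000
0000000
00000^0
0010100
0010010
0001100
0000000
0000000
step 21: 0000000
0000000
000001>
0010100
0010010
0001100
0000000
0000000
step 22: 0000000
0000000
0000011
001010v
0010010
0001100
0000000
0000000
step 23: 0000000
0000000
0000011
00101<1
0010010
0001100
0000000
0000000
step 24: 0000000
0000000
00000^1
0010111
0010010
0001100
0000000
0000000
step 25: 0000000
0000000
0000<01
0010111
0010010
0001100
0000000
0000000
step 26: 0000000
0000^00
0000101
0010111
0010010
0001100
0000000
0000000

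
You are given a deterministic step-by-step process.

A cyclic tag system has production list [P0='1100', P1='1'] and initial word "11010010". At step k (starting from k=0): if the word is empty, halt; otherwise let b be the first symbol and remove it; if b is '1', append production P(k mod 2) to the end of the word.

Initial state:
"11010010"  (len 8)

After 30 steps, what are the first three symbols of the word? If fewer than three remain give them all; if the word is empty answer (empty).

t=0: "11010010"  (len 8)
t=1: "10100101100"  (len 11)
t=2: "01001011001"  (len 11)
t=3: "1001011001"  (len 10)
t=4: "0010110011"  (len 10)
t=5: "010110011"  (len 9)
t=6: "10110011"  (len 8)
t=7: "01100111100"  (len 11)
t=8: "1100111100"  (len 10)
t=9: "1001111001100"  (len 13)
t=10: "0011110011001"  (len 13)
t=11: "011110011001"  (len 12)
t=12: "11110011001"  (len 11)
t=13: "11100110011100"  (len 14)
t=14: "11001100111001"  (len 14)
t=15: "10011001110011100"  (len 17)
t=16: "00110011100111001"  (len 17)
t=17: "0110011100111001"  (len 16)
t=18: "110011100111001"  (len 15)
t=19: "100111001110011100"  (len 18)
t=20: "001110011100111001"  (len 18)
t=21: "01110011100111001"  (len 17)
t=22: "1110011100111001"  (len 16)
t=23: "1100111001110011100"  (len 19)
t=24: "1001110011100111001"  (len 19)
t=25: "0011100111001110011100"  (len 22)
t=26: "011100111001110011100"  (len 21)
t=27: "11100111001110011100"  (len 20)
t=28: "11001110011100111001"  (len 20)
t=29: "10011100111001110011100"  (len 23)
t=30: "00111001110011100111001"  (len 23)

001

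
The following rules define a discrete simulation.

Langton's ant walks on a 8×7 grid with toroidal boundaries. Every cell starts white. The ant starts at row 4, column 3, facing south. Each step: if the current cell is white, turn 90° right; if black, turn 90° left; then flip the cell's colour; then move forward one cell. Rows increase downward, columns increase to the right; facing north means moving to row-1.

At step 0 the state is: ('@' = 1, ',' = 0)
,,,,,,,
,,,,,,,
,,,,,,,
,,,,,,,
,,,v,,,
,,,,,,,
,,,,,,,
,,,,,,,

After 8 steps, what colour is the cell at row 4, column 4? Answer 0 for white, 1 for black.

gen 0: ,,,,,,,
,,,,,,,
,,,,,,,
,,,,,,,
,,,v,,,
,,,,,,,
,,,,,,,
,,,,,,,
gen 1: ,,,,,,,
,,,,,,,
,,,,,,,
,,,,,,,
,,<@,,,
,,,,,,,
,,,,,,,
,,,,,,,
gen 2: ,,,,,,,
,,,,,,,
,,,,,,,
,,^,,,,
,,@@,,,
,,,,,,,
,,,,,,,
,,,,,,,
gen 3: ,,,,,,,
,,,,,,,
,,,,,,,
,,@>,,,
,,@@,,,
,,,,,,,
,,,,,,,
,,,,,,,
gen 4: ,,,,,,,
,,,,,,,
,,,,,,,
,,@@,,,
,,@v,,,
,,,,,,,
,,,,,,,
,,,,,,,
gen 5: ,,,,,,,
,,,,,,,
,,,,,,,
,,@@,,,
,,@,>,,
,,,,,,,
,,,,,,,
,,,,,,,
gen 6: ,,,,,,,
,,,,,,,
,,,,,,,
,,@@,,,
,,@,@,,
,,,,v,,
,,,,,,,
,,,,,,,
gen 7: ,,,,,,,
,,,,,,,
,,,,,,,
,,@@,,,
,,@,@,,
,,,<@,,
,,,,,,,
,,,,,,,
gen 8: ,,,,,,,
,,,,,,,
,,,,,,,
,,@@,,,
,,@^@,,
,,,@@,,
,,,,,,,
,,,,,,,

1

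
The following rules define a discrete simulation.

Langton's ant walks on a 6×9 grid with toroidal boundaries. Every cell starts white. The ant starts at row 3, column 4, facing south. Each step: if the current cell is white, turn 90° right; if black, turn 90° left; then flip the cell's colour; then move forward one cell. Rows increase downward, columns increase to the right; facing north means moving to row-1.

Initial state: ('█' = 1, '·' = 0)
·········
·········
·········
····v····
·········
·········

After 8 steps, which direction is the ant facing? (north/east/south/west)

north

t=0: ·········
·········
·········
····v····
·········
·········
t=1: ·········
·········
·········
···<█····
·········
·········
t=2: ·········
·········
···^·····
···██····
·········
·········
t=3: ·········
·········
···█>····
···██····
·········
·········
t=4: ·········
·········
···██····
···█v····
·········
·········
t=5: ·········
·········
···██····
···█·>···
·········
·········
t=6: ·········
·········
···██····
···█·█···
·····v···
·········
t=7: ·········
·········
···██····
···█·█···
····<█···
·········
t=8: ·········
·········
···██····
···█^█···
····██···
·········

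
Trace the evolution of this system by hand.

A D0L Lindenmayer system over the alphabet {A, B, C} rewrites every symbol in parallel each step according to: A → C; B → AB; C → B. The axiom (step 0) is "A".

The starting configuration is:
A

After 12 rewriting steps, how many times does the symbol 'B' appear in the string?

28

t=0: A
t=1: C
t=2: B
t=3: AB
t=4: CAB
t=5: BCAB
t=6: ABBCAB
t=7: CABABBCAB
t=8: BCABCABABBCAB
t=9: ABBCABBCABCABABBCAB
t=10: CABABBCABABBCABBCABCABABBCAB
t=11: BCABCABABBCABCABABBCABABBCABBCABCABABBCAB
t=12: ABBCABBCABCABABBCABBCABCABABBCABCABABBCABABBCABBCABCABABBCAB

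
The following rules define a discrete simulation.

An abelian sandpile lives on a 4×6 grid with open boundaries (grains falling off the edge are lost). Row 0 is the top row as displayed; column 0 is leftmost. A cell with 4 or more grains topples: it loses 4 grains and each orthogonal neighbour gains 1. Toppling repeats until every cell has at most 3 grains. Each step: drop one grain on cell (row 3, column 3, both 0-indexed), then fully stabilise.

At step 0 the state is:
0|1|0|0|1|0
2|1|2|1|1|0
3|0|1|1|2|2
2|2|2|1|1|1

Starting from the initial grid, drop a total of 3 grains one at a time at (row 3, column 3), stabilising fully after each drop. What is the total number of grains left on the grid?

gen 0: 0|1|0|0|1|0
2|1|2|1|1|0
3|0|1|1|2|2
2|2|2|1|1|1
gen 1: 0|1|0|0|1|0
2|1|2|1|1|0
3|0|1|1|2|2
2|2|2|2|1|1
gen 2: 0|1|0|0|1|0
2|1|2|1|1|0
3|0|1|1|2|2
2|2|2|3|1|1
gen 3: 0|1|0|0|1|0
2|1|2|1|1|0
3|0|1|2|2|2
2|2|3|0|2|1

29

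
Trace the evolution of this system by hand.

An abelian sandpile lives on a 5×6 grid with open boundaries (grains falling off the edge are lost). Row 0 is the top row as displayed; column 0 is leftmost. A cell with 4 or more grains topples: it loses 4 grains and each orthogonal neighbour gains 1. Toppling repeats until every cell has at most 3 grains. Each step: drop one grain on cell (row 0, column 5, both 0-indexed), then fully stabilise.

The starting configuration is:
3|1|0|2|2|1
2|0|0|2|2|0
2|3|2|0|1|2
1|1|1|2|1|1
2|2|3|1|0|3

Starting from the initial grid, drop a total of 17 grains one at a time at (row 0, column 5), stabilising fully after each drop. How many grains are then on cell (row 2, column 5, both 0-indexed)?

3

step 0: 3|1|0|2|2|1
2|0|0|2|2|0
2|3|2|0|1|2
1|1|1|2|1|1
2|2|3|1|0|3
step 1: 3|1|0|2|2|2
2|0|0|2|2|0
2|3|2|0|1|2
1|1|1|2|1|1
2|2|3|1|0|3
step 2: 3|1|0|2|2|3
2|0|0|2|2|0
2|3|2|0|1|2
1|1|1|2|1|1
2|2|3|1|0|3
step 3: 3|1|0|2|3|0
2|0|0|2|2|1
2|3|2|0|1|2
1|1|1|2|1|1
2|2|3|1|0|3
step 4: 3|1|0|2|3|1
2|0|0|2|2|1
2|3|2|0|1|2
1|1|1|2|1|1
2|2|3|1|0|3
step 5: 3|1|0|2|3|2
2|0|0|2|2|1
2|3|2|0|1|2
1|1|1|2|1|1
2|2|3|1|0|3
step 6: 3|1|0|2|3|3
2|0|0|2|2|1
2|3|2|0|1|2
1|1|1|2|1|1
2|2|3|1|0|3
step 7: 3|1|0|3|0|1
2|0|0|2|3|2
2|3|2|0|1|2
1|1|1|2|1|1
2|2|3|1|0|3
step 8: 3|1|0|3|0|2
2|0|0|2|3|2
2|3|2|0|1|2
1|1|1|2|1|1
2|2|3|1|0|3
step 9: 3|1|0|3|0|3
2|0|0|2|3|2
2|3|2|0|1|2
1|1|1|2|1|1
2|2|3|1|0|3
step 10: 3|1|0|3|1|0
2|0|0|2|3|3
2|3|2|0|1|2
1|1|1|2|1|1
2|2|3|1|0|3
step 11: 3|1|0|3|1|1
2|0|0|2|3|3
2|3|2|0|1|2
1|1|1|2|1|1
2|2|3|1|0|3
step 12: 3|1|0|3|1|2
2|0|0|2|3|3
2|3|2|0|1|2
1|1|1|2|1|1
2|2|3|1|0|3
step 13: 3|1|0|3|1|3
2|0|0|2|3|3
2|3|2|0|1|2
1|1|1|2|1|1
2|2|3|1|0|3
step 14: 3|1|0|3|3|1
2|0|0|3|0|1
2|3|2|0|2|3
1|1|1|2|1|1
2|2|3|1|0|3
step 15: 3|1|0|3|3|2
2|0|0|3|0|1
2|3|2|0|2|3
1|1|1|2|1|1
2|2|3|1|0|3
step 16: 3|1|0|3|3|3
2|0|0|3|0|1
2|3|2|0|2|3
1|1|1|2|1|1
2|2|3|1|0|3
step 17: 3|1|1|1|1|1
2|0|1|0|2|2
2|3|2|1|2|3
1|1|1|2|1|1
2|2|3|1|0|3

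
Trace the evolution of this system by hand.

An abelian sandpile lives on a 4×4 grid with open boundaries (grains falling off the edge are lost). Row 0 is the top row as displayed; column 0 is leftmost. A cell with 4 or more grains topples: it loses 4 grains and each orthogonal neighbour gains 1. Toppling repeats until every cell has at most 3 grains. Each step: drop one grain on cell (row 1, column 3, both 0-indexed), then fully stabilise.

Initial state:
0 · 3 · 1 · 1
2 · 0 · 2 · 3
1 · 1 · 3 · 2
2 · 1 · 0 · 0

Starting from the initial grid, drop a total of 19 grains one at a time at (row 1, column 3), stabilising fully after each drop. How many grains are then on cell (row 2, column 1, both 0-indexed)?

0) 0 · 3 · 1 · 1
2 · 0 · 2 · 3
1 · 1 · 3 · 2
2 · 1 · 0 · 0
1) 0 · 3 · 1 · 2
2 · 0 · 3 · 0
1 · 1 · 3 · 3
2 · 1 · 0 · 0
2) 0 · 3 · 1 · 2
2 · 0 · 3 · 1
1 · 1 · 3 · 3
2 · 1 · 0 · 0
3) 0 · 3 · 1 · 2
2 · 0 · 3 · 2
1 · 1 · 3 · 3
2 · 1 · 0 · 0
4) 0 · 3 · 1 · 2
2 · 0 · 3 · 3
1 · 1 · 3 · 3
2 · 1 · 0 · 0
5) 0 · 3 · 2 · 3
2 · 1 · 1 · 2
1 · 2 · 1 · 1
2 · 1 · 1 · 1
6) 0 · 3 · 2 · 3
2 · 1 · 1 · 3
1 · 2 · 1 · 1
2 · 1 · 1 · 1
7) 0 · 3 · 3 · 0
2 · 1 · 2 · 1
1 · 2 · 1 · 2
2 · 1 · 1 · 1
8) 0 · 3 · 3 · 0
2 · 1 · 2 · 2
1 · 2 · 1 · 2
2 · 1 · 1 · 1
9) 0 · 3 · 3 · 0
2 · 1 · 2 · 3
1 · 2 · 1 · 2
2 · 1 · 1 · 1
10) 0 · 3 · 3 · 1
2 · 1 · 3 · 0
1 · 2 · 1 · 3
2 · 1 · 1 · 1
11) 0 · 3 · 3 · 1
2 · 1 · 3 · 1
1 · 2 · 1 · 3
2 · 1 · 1 · 1
12) 0 · 3 · 3 · 1
2 · 1 · 3 · 2
1 · 2 · 1 · 3
2 · 1 · 1 · 1
13) 0 · 3 · 3 · 1
2 · 1 · 3 · 3
1 · 2 · 1 · 3
2 · 1 · 1 · 1
14) 1 · 0 · 1 · 3
2 · 3 · 1 · 2
1 · 2 · 3 · 0
2 · 1 · 1 · 2
15) 1 · 0 · 1 · 3
2 · 3 · 1 · 3
1 · 2 · 3 · 0
2 · 1 · 1 · 2
16) 1 · 0 · 2 · 0
2 · 3 · 2 · 1
1 · 2 · 3 · 1
2 · 1 · 1 · 2
17) 1 · 0 · 2 · 0
2 · 3 · 2 · 2
1 · 2 · 3 · 1
2 · 1 · 1 · 2
18) 1 · 0 · 2 · 0
2 · 3 · 2 · 3
1 · 2 · 3 · 1
2 · 1 · 1 · 2
19) 1 · 0 · 2 · 1
2 · 3 · 3 · 0
1 · 2 · 3 · 2
2 · 1 · 1 · 2

2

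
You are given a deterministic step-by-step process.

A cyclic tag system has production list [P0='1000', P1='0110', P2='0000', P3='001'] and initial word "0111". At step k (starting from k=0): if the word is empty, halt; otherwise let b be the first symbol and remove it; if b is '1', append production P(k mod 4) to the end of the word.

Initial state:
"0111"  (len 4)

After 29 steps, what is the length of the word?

9

gen 0: "0111"  (len 4)
gen 1: "111"  (len 3)
gen 2: "110110"  (len 6)
gen 3: "101100000"  (len 9)
gen 4: "01100000001"  (len 11)
gen 5: "1100000001"  (len 10)
gen 6: "1000000010110"  (len 13)
gen 7: "0000000101100000"  (len 16)
gen 8: "000000101100000"  (len 15)
gen 9: "00000101100000"  (len 14)
gen 10: "0000101100000"  (len 13)
gen 11: "000101100000"  (len 12)
gen 12: "00101100000"  (len 11)
gen 13: "0101100000"  (len 10)
gen 14: "101100000"  (len 9)
gen 15: "011000000000"  (len 12)
gen 16: "11000000000"  (len 11)
gen 17: "10000000001000"  (len 14)
gen 18: "00000000010000110"  (len 17)
gen 19: "0000000010000110"  (len 16)
gen 20: "000000010000110"  (len 15)
gen 21: "00000010000110"  (len 14)
gen 22: "0000010000110"  (len 13)
gen 23: "000010000110"  (len 12)
gen 24: "00010000110"  (len 11)
gen 25: "0010000110"  (len 10)
gen 26: "010000110"  (len 9)
gen 27: "10000110"  (len 8)
gen 28: "0000110001"  (len 10)
gen 29: "000110001"  (len 9)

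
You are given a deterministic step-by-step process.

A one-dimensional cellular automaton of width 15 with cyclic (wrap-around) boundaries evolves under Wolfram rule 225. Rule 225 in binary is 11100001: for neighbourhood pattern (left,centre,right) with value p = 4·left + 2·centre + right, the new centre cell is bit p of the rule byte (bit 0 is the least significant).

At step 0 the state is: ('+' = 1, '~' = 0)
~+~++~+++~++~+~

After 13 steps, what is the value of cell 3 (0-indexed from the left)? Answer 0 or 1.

0

step 0: ~+~++~+++~++~+~
step 1: ~~+~++~+++~++~~
step 2: +~~+~++~+++~+~+
step 3: +~~~+~++~+++~+~
step 4: ~~+~~+~++~+++~+
step 5: ~~~~~~+~++~+++~
step 6: +++++~~+~++~++~
step 7: ~++++~~~+~++~++
step 8: +~+++~+~~+~++~+
step 9: ++~+++~~~~+~++~
step 10: ~++~++~++~~+~++
step 11: +~++~++~+~~~+~+
step 12: ++~++~++~~+~~+~
step 13: ~++~++~+~~~~~~+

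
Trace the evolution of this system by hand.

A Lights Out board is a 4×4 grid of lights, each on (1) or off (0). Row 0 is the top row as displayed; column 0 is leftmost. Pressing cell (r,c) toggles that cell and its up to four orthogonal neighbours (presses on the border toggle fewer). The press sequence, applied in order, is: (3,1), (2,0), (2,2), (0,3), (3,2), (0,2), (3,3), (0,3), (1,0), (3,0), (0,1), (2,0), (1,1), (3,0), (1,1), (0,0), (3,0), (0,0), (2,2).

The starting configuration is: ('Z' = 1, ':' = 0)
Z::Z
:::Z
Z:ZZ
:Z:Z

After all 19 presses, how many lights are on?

8

t=0: Z::Z
:::Z
Z:ZZ
:Z:Z
t=1: Z::Z
:::Z
ZZZZ
Z:ZZ
t=2: Z::Z
Z::Z
::ZZ
::ZZ
t=3: Z::Z
Z:ZZ
:Z::
:::Z
t=4: Z:Z:
Z:Z:
:Z::
:::Z
t=5: Z:Z:
Z:Z:
:ZZ:
:ZZ:
t=6: ZZ:Z
Z:::
:ZZ:
:ZZ:
t=7: ZZ:Z
Z:::
:ZZZ
:Z:Z
t=8: ZZZ:
Z::Z
:ZZZ
:Z:Z
t=9: :ZZ:
:Z:Z
ZZZZ
:Z:Z
t=10: :ZZ:
:Z:Z
:ZZZ
Z::Z
t=11: Z:::
:::Z
:ZZZ
Z::Z
t=12: Z:::
Z::Z
Z:ZZ
:::Z
t=13: ZZ::
:ZZZ
ZZZZ
:::Z
t=14: ZZ::
:ZZZ
:ZZZ
ZZ:Z
t=15: Z:::
Z::Z
::ZZ
ZZ:Z
t=16: :Z::
:::Z
::ZZ
ZZ:Z
t=17: :Z::
:::Z
Z:ZZ
:::Z
t=18: Z:::
Z::Z
Z:ZZ
:::Z
t=19: Z:::
Z:ZZ
ZZ::
::ZZ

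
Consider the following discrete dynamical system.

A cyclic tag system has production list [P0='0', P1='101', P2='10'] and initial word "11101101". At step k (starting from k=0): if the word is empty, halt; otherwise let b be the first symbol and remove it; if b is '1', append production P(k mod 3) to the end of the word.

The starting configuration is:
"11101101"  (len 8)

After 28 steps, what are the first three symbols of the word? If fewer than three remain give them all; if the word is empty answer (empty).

0) "11101101"  (len 8)
1) "11011010"  (len 8)
2) "1011010101"  (len 10)
3) "01101010110"  (len 11)
4) "1101010110"  (len 10)
5) "101010110101"  (len 12)
6) "0101011010110"  (len 13)
7) "101011010110"  (len 12)
8) "01011010110101"  (len 14)
9) "1011010110101"  (len 13)
10) "0110101101010"  (len 13)
11) "110101101010"  (len 12)
12) "1010110101010"  (len 13)
13) "0101101010100"  (len 13)
14) "101101010100"  (len 12)
15) "0110101010010"  (len 13)
16) "110101010010"  (len 12)
17) "10101010010101"  (len 14)
18) "010101001010110"  (len 15)
19) "10101001010110"  (len 14)
20) "0101001010110101"  (len 16)
21) "101001010110101"  (len 15)
22) "010010101101010"  (len 15)
23) "10010101101010"  (len 14)
24) "001010110101010"  (len 15)
25) "01010110101010"  (len 14)
26) "1010110101010"  (len 13)
27) "01011010101010"  (len 14)
28) "1011010101010"  (len 13)

101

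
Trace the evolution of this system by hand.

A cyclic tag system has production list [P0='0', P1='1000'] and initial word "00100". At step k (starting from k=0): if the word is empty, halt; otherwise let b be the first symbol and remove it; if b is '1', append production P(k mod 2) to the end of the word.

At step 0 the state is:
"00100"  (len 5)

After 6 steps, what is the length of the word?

0) "00100"  (len 5)
1) "0100"  (len 4)
2) "100"  (len 3)
3) "000"  (len 3)
4) "00"  (len 2)
5) "0"  (len 1)
6) (halted — word empty)

0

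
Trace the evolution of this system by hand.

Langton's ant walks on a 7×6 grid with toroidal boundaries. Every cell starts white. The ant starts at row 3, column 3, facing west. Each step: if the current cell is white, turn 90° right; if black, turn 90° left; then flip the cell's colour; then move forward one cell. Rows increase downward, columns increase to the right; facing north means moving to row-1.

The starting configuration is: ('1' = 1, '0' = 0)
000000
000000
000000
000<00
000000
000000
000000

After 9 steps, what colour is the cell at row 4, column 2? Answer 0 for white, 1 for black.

gen 0: 000000
000000
000000
000<00
000000
000000
000000
gen 1: 000000
000000
000^00
000100
000000
000000
000000
gen 2: 000000
000000
0001>0
000100
000000
000000
000000
gen 3: 000000
000000
000110
0001v0
000000
000000
000000
gen 4: 000000
000000
000110
000<10
000000
000000
000000
gen 5: 000000
000000
000110
000010
000v00
000000
000000
gen 6: 000000
000000
000110
000010
00<100
000000
000000
gen 7: 000000
000000
000110
00^010
001100
000000
000000
gen 8: 000000
000000
000110
001>10
001100
000000
000000
gen 9: 000000
000000
000110
001110
001v00
000000
000000

1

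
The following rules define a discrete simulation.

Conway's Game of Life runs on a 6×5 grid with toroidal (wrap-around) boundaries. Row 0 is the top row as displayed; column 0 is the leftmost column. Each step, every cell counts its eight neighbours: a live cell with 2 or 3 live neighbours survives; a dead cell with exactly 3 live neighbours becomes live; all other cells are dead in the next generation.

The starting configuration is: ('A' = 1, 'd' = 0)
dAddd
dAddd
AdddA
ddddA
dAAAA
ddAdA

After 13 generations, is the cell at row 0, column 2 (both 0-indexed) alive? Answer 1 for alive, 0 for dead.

1

gen 0: dAddd
dAddd
AdddA
ddddA
dAAAA
ddAdA
gen 1: AAAdd
dAddd
AdddA
dAAdd
dAAdA
ddddA
gen 2: AAAdd
ddAdA
AdAdd
ddAdA
dAAdd
ddddA
gen 3: AAAdA
ddAdA
AdAdA
AdAdd
AAAdd
dddAd
gen 4: AAAdA
ddAdd
AdAdA
ddAdd
AdAAA
dddAd
gen 5: AAAdA
ddAdd
ddAdd
ddAdd
dAAdA
ddddd
gen 6: AAAAd
AdAdd
dAAAd
ddAdd
dAAAd
ddddA
gen 7: AdAAd
Adddd
dddAd
ddddd
dAAAd
ddddA
gen 8: AAdAd
dAAAd
ddddd
dddAd
ddAAd
AdddA
gen 9: dddAd
AAdAA
dddAd
ddAAd
ddAAd
Adddd
gen 10: dAAAd
AddAd
AAddd
ddddA
dAAAA
ddAAA
gen 11: AAddd
AddAd
AAddd
ddddA
dAddd
ddddd
gen 12: AAddA
ddAdd
AAddd
dAddd
ddddd
AAddd
gen 13: ddAdA
ddAdA
AAAdd
AAddd
AAddd
dAddA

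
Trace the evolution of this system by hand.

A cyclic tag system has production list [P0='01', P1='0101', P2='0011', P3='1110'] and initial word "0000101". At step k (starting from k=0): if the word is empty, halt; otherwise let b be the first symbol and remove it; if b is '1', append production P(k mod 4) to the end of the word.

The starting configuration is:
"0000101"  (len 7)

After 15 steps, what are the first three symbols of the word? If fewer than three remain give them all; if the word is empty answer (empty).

[0] "0000101"  (len 7)
[1] "000101"  (len 6)
[2] "00101"  (len 5)
[3] "0101"  (len 4)
[4] "101"  (len 3)
[5] "0101"  (len 4)
[6] "101"  (len 3)
[7] "010011"  (len 6)
[8] "10011"  (len 5)
[9] "001101"  (len 6)
[10] "01101"  (len 5)
[11] "1101"  (len 4)
[12] "1011110"  (len 7)
[13] "01111001"  (len 8)
[14] "1111001"  (len 7)
[15] "1110010011"  (len 10)

111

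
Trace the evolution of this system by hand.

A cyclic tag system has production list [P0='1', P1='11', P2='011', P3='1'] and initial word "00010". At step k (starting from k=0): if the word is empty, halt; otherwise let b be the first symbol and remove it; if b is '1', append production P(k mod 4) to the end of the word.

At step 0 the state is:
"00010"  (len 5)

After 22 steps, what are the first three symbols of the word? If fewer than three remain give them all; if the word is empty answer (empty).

t=0: "00010"  (len 5)
t=1: "0010"  (len 4)
t=2: "010"  (len 3)
t=3: "10"  (len 2)
t=4: "01"  (len 2)
t=5: "1"  (len 1)
t=6: "11"  (len 2)
t=7: "1011"  (len 4)
t=8: "0111"  (len 4)
t=9: "111"  (len 3)
t=10: "1111"  (len 4)
t=11: "111011"  (len 6)
t=12: "110111"  (len 6)
t=13: "101111"  (len 6)
t=14: "0111111"  (len 7)
t=15: "111111"  (len 6)
t=16: "111111"  (len 6)
t=17: "111111"  (len 6)
t=18: "1111111"  (len 7)
t=19: "111111011"  (len 9)
t=20: "111110111"  (len 9)
t=21: "111101111"  (len 9)
t=22: "1110111111"  (len 10)

111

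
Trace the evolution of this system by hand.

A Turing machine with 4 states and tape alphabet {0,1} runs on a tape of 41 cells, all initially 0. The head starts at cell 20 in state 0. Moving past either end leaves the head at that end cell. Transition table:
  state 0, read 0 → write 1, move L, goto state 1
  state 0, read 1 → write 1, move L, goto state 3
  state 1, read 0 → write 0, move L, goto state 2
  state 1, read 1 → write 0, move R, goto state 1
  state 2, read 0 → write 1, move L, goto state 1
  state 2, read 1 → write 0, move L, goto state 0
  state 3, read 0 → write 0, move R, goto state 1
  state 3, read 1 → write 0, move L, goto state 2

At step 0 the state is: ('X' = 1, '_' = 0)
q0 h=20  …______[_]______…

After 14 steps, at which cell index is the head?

6

t=0: q0 h=20  …______[_]______…
t=1: q1 h=19  …______[_]X_____…
t=2: q2 h=18  …______[_]_X____…
t=3: q1 h=17  …______[_]X_X___…
t=4: q2 h=16  …______[_]_X_X__…
t=5: q1 h=15  …______[_]X_X_X_…
t=6: q2 h=14  …______[_]_X_X_X…
t=7: q1 h=13  …______[_]X_X_X_…
t=8: q2 h=12  …______[_]_X_X_X…
t=9: q1 h=11  …______[_]X_X_X_…
t=10: q2 h=10  …______[_]_X_X_X…
t=11: q1 h= 9  …______[_]X_X_X_…
t=12: q2 h= 8  …______[_]_X_X_X…
t=13: q1 h= 7  …______[_]X_X_X_…
t=14: q2 h= 6  |______[_]_X_X_X…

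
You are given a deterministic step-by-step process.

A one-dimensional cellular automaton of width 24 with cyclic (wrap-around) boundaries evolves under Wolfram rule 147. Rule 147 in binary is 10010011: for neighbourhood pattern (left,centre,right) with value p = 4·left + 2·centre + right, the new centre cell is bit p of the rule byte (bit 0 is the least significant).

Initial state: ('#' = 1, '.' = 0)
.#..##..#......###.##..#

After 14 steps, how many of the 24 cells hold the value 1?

17

[0] .#..##..#......###.##..#
[1] ..##..##.######.#....##.
[2] ##..##....####...####..#
[3] #.##..####.##.###.##.##.
[4] ....##.##......#........
[5] ####.....######.########
[6] ###.#####.####...#######
[7] ##...###...##.###.######
[8] #.###.#.###....#...#####
[9] ...#.....#.####.###.####
[10] ###.#####...##...#...##.
[11] .#...###.###..###.###...
[12] #.###.#...#.##.#...#.###
[13] ...#...###......###...##
[14] ###.###.#.######.#.###..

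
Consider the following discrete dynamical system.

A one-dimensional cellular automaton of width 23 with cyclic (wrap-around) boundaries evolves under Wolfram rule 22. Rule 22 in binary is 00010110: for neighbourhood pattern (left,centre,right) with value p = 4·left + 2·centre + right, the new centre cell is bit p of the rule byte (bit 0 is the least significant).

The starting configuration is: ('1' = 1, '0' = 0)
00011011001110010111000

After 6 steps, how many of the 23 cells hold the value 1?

5

0) 00011011001110010111000
1) 00100000110001110000100
2) 01110001001010001001110
3) 10001011111011011110001
4) 01011000000000000001010
5) 11000100000000000011011
6) 00101110000000000100000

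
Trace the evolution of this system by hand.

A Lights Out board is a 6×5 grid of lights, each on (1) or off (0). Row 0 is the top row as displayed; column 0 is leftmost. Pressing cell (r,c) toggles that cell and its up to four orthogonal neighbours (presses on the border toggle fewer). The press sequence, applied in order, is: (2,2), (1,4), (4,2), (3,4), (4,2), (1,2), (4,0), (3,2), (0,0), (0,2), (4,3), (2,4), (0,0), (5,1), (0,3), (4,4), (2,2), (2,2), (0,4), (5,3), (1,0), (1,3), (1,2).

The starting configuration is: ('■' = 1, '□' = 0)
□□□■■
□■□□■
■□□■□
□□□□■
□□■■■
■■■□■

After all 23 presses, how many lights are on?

17

t=0: □□□■■
□■□□■
■□□■□
□□□□■
□□■■■
■■■□■
t=1: □□□■■
□■■□■
■■■□□
□□■□■
□□■■■
■■■□■
t=2: □□□■□
□■■■□
■■■□■
□□■□■
□□■■■
■■■□■
t=3: □□□■□
□■■■□
■■■□■
□□□□■
□■□□■
■■□□■
t=4: □□□■□
□■■■□
■■■□□
□□□■□
□■□□□
■■□□■
t=5: □□□■□
□■■■□
■■■□□
□□■■□
□□■■□
■■■□■
t=6: □□■■□
□□□□□
■■□□□
□□■■□
□□■■□
■■■□■
t=7: □□■■□
□□□□□
■■□□□
■□■■□
■■■■□
□■■□■
t=8: □□■■□
□□□□□
■■■□□
■■□□□
■■□■□
□■■□■
t=9: ■■■■□
■□□□□
■■■□□
■■□□□
■■□■□
□■■□■
t=10: ■□□□□
■□■□□
■■■□□
■■□□□
■■□■□
□■■□■
t=11: ■□□□□
■□■□□
■■■□□
■■□■□
■■■□■
□■■■■
t=12: ■□□□□
■□■□■
■■■■■
■■□■■
■■■□■
□■■■■
t=13: □■□□□
□□■□■
■■■■■
■■□■■
■■■□■
□■■■■
t=14: □■□□□
□□■□■
■■■■■
■■□■■
■□■□■
■□□■■
t=15: □■■■■
□□■■■
■■■■■
■■□■■
■□■□■
■□□■■
t=16: □■■■■
□□■■■
■■■■■
■■□■□
■□■■□
■□□■□
t=17: □■■■■
□□□■■
■□□□■
■■■■□
■□■■□
■□□■□
t=18: □■■■■
□□■■■
■■■■■
■■□■□
■□■■□
■□□■□
t=19: □■■□□
□□■■□
■■■■■
■■□■□
■□■■□
■□□■□
t=20: □■■□□
□□■■□
■■■■■
■■□■□
■□■□□
■□■□■
t=21: ■■■□□
■■■■□
□■■■■
■■□■□
■□■□□
■□■□■
t=22: ■■■■□
■■□□■
□■■□■
■■□■□
■□■□□
■□■□■
t=23: ■■□■□
■□■■■
□■□□■
■■□■□
■□■□□
■□■□■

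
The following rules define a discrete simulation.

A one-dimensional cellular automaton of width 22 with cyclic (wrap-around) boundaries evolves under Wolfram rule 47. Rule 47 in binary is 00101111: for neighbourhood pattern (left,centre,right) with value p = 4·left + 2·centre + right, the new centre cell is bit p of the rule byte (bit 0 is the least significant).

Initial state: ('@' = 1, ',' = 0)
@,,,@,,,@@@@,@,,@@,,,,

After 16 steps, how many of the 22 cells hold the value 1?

k=0  @,,,@,,,@@@@,@,,@@,,,,
k=1  @,@@@,@@@,,,@@,@@,,@@@
k=2  ,@@,,@@,,,@@@,@@,,@@,,
k=3  @@,,@@,,@@@,,@@,,@@,,@
k=4  ,,,@@,,@@,,,@@,,@@,,@@
k=5  ,@@@,,@@,,@@@,,@@,,@@,
k=6  @@,,,@@,,@@,,,@@,,@@,,
k=7  @,,@@@,,@@,,@@@,,@@,,@
k=8  ,,@@,,,@@,,@@,,,@@,,@@
k=9  ,@@,,@@@,,@@,,@@@,,@@,
k=10  @@,,@@,,,@@,,@@,,,@@,,
k=11  @,,@@,,@@@,,@@,,@@@,,@
k=12  ,,@@,,@@,,,@@,,@@,,,@@
k=13  ,@@,,@@,,@@@,,@@,,@@@,
k=14  @@,,@@,,@@,,,@@,,@@,,,
k=15  @,,@@,,@@,,@@@,,@@,,@@
k=16  ,,@@,,@@,,@@,,,@@,,@@,

10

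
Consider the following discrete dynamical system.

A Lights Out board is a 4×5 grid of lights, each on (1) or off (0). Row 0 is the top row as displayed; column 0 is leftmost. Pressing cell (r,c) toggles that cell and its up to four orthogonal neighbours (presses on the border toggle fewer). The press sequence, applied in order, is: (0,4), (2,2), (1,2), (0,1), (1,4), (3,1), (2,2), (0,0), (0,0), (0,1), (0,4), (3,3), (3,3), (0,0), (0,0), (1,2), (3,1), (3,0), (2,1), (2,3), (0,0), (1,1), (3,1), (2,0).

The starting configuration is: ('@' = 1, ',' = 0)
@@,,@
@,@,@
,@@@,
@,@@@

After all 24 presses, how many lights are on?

6

t=0: @@,,@
@,@,@
,@@@,
@,@@@
t=1: @@,@,
@,@,,
,@@@,
@,@@@
t=2: @@,@,
@,,,,
,,,,,
@,,@@
t=3: @@@@,
@@@@,
,,@,,
@,,@@
t=4: ,,,@,
@,@@,
,,@,,
@,,@@
t=5: ,,,@@
@,@,@
,,@,@
@,,@@
t=6: ,,,@@
@,@,@
,@@,@
,@@@@
t=7: ,,,@@
@,,,@
,,,@@
,@,@@
t=8: @@,@@
,,,,@
,,,@@
,@,@@
t=9: ,,,@@
@,,,@
,,,@@
,@,@@
t=10: @@@@@
@@,,@
,,,@@
,@,@@
t=11: @@@,,
@@,,,
,,,@@
,@,@@
t=12: @@@,,
@@,,,
,,,,@
,@@,,
t=13: @@@,,
@@,,,
,,,@@
,@,@@
t=14: ,,@,,
,@,,,
,,,@@
,@,@@
t=15: @@@,,
@@,,,
,,,@@
,@,@@
t=16: @@,,,
@,@@,
,,@@@
,@,@@
t=17: @@,,,
@,@@,
,@@@@
@,@@@
t=18: @@,,,
@,@@,
@@@@@
,@@@@
t=19: @@,,,
@@@@,
,,,@@
,,@@@
t=20: @@,,,
@@@,,
,,@,,
,,@,@
t=21: ,,,,,
,@@,,
,,@,,
,,@,@
t=22: ,@,,,
@,,,,
,@@,,
,,@,@
t=23: ,@,,,
@,,,,
,,@,,
@@,,@
t=24: ,@,,,
,,,,,
@@@,,
,@,,@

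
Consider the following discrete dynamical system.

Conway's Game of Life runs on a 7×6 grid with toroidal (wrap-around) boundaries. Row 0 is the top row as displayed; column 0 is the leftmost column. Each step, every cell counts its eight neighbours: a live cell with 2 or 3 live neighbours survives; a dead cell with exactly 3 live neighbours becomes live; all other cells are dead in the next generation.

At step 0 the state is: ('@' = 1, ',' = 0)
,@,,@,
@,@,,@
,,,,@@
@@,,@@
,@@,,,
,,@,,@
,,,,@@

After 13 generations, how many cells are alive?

7

t=0: ,@,,@,
@,@,,@
,,,,@@
@@,,@@
,@@,,,
,,@,,@
,,,,@@
t=1: ,@,@@,
@@,@,,
,,,@,,
,@@@@,
,,@@@,
@@@@@@
@,,@@@
t=2: ,@,,,,
@@,@,,
@,,,,,
,@,,,,
,,,,,,
,,,,,,
,,,,,,
t=3: @@@,,,
@@@,,,
@,@,,,
,,,,,,
,,,,,,
,,,,,,
,,,,,,
t=4: @,@,,,
,,,@,@
@,@,,,
,,,,,,
,,,,,,
,,,,,,
,@,,,,
t=5: @@@,,,
@,@@,@
,,,,,,
,,,,,,
,,,,,,
,,,,,,
,@,,,,
t=6: ,,,@,@
@,@@,@
,,,,,,
,,,,,,
,,,,,,
,,,,,,
@@@,,,
t=7: ,,,@,@
@,@@,@
,,,,,,
,,,,,,
,,,,,,
,@,,,,
@@@,,,
t=8: ,,,@,@
@,@@,@
,,,,,,
,,,,,,
,,,,,,
@@@,,,
@@@,,,
t=9: ,,,@,@
@,@@,@
,,,,,,
,,,,,,
,@,,,,
@,@,,,
,,,@,@
t=10: ,,,@,@
@,@@,@
,,,,,,
,,,,,,
,@,,,,
@@@,,,
@,@@,@
t=11: ,,,,,,
@,@@,@
,,,,,,
,,,,,,
@@@,,,
,,,@,@
,,,@,@
t=12: @,@@,@
,,,,,,
,,,,,,
,@,,,,
@@@,,,
,@,@,@
,,,,,,
t=13: ,,,,,,
,,,,,,
,,,,,,
@@@,,,
,,,,,,
,@,,,,
,@,@,@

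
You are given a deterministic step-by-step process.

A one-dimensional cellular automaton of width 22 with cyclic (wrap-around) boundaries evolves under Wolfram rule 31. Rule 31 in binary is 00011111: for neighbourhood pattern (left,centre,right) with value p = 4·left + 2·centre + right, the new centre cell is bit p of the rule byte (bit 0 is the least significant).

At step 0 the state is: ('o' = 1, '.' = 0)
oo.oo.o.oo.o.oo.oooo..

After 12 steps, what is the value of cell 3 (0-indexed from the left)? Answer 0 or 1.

[0] oo.oo.o.oo.o.oo.oooo..
[1] o..o..o.o..o.o..o...oo
[2] .oooooo.oooo.oooooooo.
[3] oo......o....o.......o
[4] ..oooooooooooooooooooo
[5] ooo...................
[6] o..ooooooooooooooooooo
[7] .ooo..................
[8] oo..oooooooooooooooooo
[9] ..ooo.................
[10] ooo..ooooooooooooooooo
[11] ...ooo................
[12] oooo..oooooooooooooooo

1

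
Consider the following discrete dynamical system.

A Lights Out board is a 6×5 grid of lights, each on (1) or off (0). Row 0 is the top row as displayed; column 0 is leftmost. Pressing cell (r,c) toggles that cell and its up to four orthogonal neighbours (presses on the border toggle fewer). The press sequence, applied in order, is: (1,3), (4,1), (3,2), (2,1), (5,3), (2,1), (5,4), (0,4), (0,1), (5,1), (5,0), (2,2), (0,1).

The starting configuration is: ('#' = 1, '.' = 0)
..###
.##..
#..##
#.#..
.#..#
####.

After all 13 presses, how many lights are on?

k=0  ..###
.##..
#..##
#.#..
.#..#
####.
k=1  ..#.#
.#.##
#...#
#.#..
.#..#
####.
k=2  ..#.#
.#.##
#...#
###..
#.#.#
#.##.
k=3  ..#.#
.#.##
#.#.#
#..#.
#...#
#.##.
k=4  ..#.#
...##
.#..#
##.#.
#...#
#.##.
k=5  ..#.#
...##
.#..#
##.#.
#..##
#...#
k=6  ..#.#
.#.##
#.#.#
#..#.
#..##
#...#
k=7  ..#.#
.#.##
#.#.#
#..#.
#..#.
#..#.
k=8  ..##.
.#.#.
#.#.#
#..#.
#..#.
#..#.
k=9  ##.#.
...#.
#.#.#
#..#.
#..#.
#..#.
k=10  ##.#.
...#.
#.#.#
#..#.
##.#.
.###.
k=11  ##.#.
...#.
#.#.#
#..#.
.#.#.
#.##.
k=12  ##.#.
..##.
##.##
#.##.
.#.#.
#.##.
k=13  ..##.
.###.
##.##
#.##.
.#.#.
#.##.

17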